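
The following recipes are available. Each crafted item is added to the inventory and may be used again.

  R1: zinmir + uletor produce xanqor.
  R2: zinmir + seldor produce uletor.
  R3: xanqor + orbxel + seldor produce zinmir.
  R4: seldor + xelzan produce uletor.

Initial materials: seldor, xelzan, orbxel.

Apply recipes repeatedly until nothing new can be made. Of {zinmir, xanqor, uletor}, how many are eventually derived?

Using R4, seldor and xelzan make uletor.
zinmir would need xanqor, orbxel, and seldor (R3), but xanqor is never obtained.
xanqor would need zinmir and uletor (R1), but zinmir is never obtained.
uletor: reached.
Reached: uletor — 1 of the 3.

1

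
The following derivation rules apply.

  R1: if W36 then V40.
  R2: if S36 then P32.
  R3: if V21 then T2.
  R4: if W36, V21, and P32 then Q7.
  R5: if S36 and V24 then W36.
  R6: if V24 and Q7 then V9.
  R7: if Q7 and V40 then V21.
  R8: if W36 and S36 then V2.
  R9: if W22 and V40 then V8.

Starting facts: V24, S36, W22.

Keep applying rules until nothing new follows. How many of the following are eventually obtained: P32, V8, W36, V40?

From S36 and V24, R5 gives W36.
From S36, R2 gives P32.
W36 holds, so V40 follows (R1).
W22 and V40 hold, so V8 follows (R9).
P32: reached.
V8: reached.
W36: reached.
V40: reached.
All 4 are reached.

4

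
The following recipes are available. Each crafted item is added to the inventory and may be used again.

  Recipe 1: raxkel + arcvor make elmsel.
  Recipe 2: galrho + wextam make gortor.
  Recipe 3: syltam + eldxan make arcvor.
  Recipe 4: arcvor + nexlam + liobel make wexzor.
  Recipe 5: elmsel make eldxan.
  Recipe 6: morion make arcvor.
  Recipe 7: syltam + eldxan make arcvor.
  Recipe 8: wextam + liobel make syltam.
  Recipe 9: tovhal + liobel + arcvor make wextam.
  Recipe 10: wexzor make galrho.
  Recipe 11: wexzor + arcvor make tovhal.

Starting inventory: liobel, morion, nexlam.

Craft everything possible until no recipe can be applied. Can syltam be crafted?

Yes

morion → arcvor (Recipe 6).
arcvor + nexlam + liobel → wexzor (Recipe 4).
Using Recipe 11, wexzor and arcvor make tovhal.
Using Recipe 9, tovhal, liobel, and arcvor make wextam.
Using Recipe 8, wextam and liobel make syltam.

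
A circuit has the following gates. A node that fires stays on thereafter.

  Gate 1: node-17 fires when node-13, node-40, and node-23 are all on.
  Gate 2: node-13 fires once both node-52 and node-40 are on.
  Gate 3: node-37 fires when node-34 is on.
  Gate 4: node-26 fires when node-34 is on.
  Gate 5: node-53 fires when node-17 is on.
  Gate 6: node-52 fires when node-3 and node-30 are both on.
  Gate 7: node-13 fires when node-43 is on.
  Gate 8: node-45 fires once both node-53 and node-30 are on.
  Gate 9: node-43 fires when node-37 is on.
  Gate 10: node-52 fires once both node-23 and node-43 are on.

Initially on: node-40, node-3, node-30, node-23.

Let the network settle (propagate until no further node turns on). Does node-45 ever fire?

Gate 6: node-3 and node-30 on → node-52 on.
Gate 2: node-52 and node-40 on → node-13 on.
Gate 1: node-13, node-40, and node-23 on → node-17 on.
node-17 is on, so node-53 fires (Gate 5).
node-53 and node-30 are on, so node-45 fires (Gate 8).

Yes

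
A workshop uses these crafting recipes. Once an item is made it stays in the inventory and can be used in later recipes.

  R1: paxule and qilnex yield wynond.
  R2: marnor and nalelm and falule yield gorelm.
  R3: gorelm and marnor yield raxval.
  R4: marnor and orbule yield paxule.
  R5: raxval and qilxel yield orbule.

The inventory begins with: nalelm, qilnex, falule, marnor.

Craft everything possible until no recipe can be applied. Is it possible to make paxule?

paxule would need marnor and orbule (R4), but orbule is never obtained.

No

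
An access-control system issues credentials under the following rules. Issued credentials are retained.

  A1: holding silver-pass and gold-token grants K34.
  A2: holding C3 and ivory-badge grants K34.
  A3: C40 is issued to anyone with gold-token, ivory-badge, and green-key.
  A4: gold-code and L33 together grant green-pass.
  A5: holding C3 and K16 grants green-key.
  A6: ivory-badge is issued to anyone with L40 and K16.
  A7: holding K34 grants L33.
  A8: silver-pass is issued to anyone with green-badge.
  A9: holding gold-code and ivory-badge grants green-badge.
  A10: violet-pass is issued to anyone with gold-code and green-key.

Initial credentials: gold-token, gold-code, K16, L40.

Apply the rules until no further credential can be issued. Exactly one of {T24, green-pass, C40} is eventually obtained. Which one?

green-pass

Holding L40 and K16 grants ivory-badge (A6).
Holding gold-code and ivory-badge grants green-badge (A9).
Holding green-badge grants silver-pass (A8).
Holding silver-pass and gold-token grants K34 (A1).
Holding K34 grants L33 (A7).
Holding gold-code and L33 grants green-pass (A4).
No rule produces T24, and it is not given. C40 would need gold-token, ivory-badge, and green-key (A3), but green-key is never granted.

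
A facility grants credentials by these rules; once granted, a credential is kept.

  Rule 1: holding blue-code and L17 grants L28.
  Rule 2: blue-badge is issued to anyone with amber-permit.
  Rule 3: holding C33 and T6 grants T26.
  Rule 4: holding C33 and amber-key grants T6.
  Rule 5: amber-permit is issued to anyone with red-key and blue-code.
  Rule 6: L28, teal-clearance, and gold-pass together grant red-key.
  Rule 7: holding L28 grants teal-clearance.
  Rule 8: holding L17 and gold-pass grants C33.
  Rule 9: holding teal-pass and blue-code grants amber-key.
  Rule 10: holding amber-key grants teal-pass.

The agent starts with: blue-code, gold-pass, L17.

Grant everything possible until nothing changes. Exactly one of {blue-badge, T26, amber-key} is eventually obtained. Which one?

blue-badge

Holding blue-code and L17 grants L28 (Rule 1).
Holding L28 grants teal-clearance (Rule 7).
Holding L28, teal-clearance, and gold-pass grants red-key (Rule 6).
Holding red-key and blue-code grants amber-permit (Rule 5).
Holding amber-permit grants blue-badge (Rule 2).
amber-key would need teal-pass and blue-code (Rule 9), but teal-pass is never granted. T26 would need C33 and T6 (Rule 3), but T6 is never granted.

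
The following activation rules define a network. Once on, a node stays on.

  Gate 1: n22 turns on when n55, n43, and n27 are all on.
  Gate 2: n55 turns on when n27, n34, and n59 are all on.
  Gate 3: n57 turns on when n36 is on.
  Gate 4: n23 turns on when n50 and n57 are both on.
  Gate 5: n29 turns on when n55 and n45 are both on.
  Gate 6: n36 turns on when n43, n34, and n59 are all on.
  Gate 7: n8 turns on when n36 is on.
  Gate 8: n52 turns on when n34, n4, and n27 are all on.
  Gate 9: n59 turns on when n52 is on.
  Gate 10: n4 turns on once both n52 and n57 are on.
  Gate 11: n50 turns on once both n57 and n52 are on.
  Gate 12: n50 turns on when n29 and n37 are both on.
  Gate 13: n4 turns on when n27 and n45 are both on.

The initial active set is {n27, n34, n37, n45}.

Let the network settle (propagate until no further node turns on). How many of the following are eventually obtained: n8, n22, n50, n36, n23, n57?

1

Gate 13: n27 and n45 on → n4 on.
Gate 8: n34, n4, and n27 on → n52 on.
n52 is on, so n59 turns on (Gate 9).
Gate 2: n27, n34, and n59 on → n55 on.
n55 and n45 are on, so n29 turns on (Gate 5).
n29 and n37 are on, so n50 turns on (Gate 12).
n8 would need n36 (Gate 7), but n36 never turns on.
n22 would need n55, n43, and n27 (Gate 1), but n43 never turns on.
n50: reached.
n36 would need n43, n34, and n59 (Gate 6), but n43 never turns on.
n23 would need n50 and n57 (Gate 4), but n57 never turns on.
n57 would need n36 (Gate 3), but n36 never turns on.
Reached: n50 — 1 of the 6.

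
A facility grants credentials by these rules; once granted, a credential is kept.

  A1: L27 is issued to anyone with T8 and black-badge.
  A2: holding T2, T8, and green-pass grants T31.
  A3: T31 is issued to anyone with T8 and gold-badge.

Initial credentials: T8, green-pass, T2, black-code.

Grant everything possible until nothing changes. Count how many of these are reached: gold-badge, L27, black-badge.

No rule produces gold-badge, and it is not given.
L27 would need T8 and black-badge (A1), but black-badge is never granted.
No rule produces black-badge, and it is not given.
None of the 3 are reached.

0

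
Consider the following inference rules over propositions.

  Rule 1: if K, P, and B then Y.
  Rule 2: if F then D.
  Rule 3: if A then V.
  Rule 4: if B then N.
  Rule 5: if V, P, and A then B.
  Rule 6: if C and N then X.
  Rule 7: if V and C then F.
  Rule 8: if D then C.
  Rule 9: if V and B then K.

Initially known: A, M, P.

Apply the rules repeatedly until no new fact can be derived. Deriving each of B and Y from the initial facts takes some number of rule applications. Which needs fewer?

B

B: A holds, so V follows (Rule 3). From V, P, and A, Rule 5 gives B. [2 rule applications]
Y: From A, Rule 3 gives V. From V, P, and A, Rule 5 gives B. V and B hold, so K follows (Rule 9). From K, P, and B, Rule 1 gives Y. [4 rule applications]
B needs fewer.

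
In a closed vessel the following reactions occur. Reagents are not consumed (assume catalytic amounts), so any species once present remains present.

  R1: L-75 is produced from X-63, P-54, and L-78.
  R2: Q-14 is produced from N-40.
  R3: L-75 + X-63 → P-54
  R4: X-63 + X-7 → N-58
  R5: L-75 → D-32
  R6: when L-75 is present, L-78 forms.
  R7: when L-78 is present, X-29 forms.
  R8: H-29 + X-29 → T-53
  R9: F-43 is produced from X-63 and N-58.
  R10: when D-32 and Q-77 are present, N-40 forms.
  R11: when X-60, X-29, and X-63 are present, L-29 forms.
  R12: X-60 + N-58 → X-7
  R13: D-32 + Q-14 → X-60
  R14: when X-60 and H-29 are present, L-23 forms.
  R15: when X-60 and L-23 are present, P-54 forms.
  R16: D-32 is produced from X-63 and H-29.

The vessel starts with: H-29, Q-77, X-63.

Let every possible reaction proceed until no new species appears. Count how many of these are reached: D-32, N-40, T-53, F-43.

X-63 and H-29 present → D-32 forms (R16).
D-32 and Q-77 present → N-40 forms (R10).
D-32: reached.
N-40: reached.
T-53 would need H-29 and X-29 (R8), but X-29 never forms.
F-43 would need X-63 and N-58 (R9), but N-58 never forms.
Reached: D-32 and N-40 — 2 of the 4.

2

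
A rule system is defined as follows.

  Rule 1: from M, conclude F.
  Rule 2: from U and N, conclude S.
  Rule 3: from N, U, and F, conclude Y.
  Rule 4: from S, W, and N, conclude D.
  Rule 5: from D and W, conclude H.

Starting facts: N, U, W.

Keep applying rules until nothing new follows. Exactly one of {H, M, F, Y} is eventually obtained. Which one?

U and N hold, so S follows (Rule 2).
S, W, and N hold, so D follows (Rule 4).
From D and W, Rule 5 gives H.
No rule produces M, and it is not given. F would need M (Rule 1), but M is never established. Y would need N, U, and F (Rule 3), but F is never established.

H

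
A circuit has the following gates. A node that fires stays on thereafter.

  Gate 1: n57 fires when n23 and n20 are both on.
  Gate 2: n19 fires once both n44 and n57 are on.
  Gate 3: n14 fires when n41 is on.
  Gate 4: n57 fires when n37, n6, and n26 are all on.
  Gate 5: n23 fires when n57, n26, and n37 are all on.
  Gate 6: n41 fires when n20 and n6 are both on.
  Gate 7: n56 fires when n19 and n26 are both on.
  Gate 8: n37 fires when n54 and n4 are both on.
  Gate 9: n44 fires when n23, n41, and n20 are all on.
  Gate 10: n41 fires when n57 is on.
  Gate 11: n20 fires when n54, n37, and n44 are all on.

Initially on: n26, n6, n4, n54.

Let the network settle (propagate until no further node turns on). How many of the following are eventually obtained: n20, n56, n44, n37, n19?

Gate 8: n54 and n4 on → n37 on.
n20 would need n54, n37, and n44 (Gate 11), but n44 never turns on.
n56 would need n19 and n26 (Gate 7), but n19 never turns on.
n44 would need n23, n41, and n20 (Gate 9), but n20 never turns on.
n37: reached.
n19 would need n44 and n57 (Gate 2), but n44 never turns on.
Reached: n37 — 1 of the 5.

1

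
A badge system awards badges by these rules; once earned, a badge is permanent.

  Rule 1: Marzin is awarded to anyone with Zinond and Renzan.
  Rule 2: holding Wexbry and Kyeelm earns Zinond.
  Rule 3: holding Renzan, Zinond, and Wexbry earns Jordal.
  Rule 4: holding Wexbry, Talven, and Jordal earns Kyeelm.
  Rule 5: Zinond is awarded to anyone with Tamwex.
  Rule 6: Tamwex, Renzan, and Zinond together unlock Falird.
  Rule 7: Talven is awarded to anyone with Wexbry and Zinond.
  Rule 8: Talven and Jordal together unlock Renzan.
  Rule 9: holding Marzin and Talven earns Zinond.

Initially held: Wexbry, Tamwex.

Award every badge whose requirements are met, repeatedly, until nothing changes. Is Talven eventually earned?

Yes

With Tamwex, Zinond is earned (Rule 5).
With Wexbry and Zinond, Talven is earned (Rule 7).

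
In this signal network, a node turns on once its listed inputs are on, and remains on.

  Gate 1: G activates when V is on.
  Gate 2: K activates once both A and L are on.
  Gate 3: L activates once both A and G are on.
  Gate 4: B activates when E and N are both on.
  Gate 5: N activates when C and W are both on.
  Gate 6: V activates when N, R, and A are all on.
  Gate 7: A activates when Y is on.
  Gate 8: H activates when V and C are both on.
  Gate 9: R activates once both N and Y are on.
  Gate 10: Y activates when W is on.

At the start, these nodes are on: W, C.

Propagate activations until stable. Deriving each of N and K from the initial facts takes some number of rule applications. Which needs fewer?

N

N: Gate 5: C and W on → N on. [1 rule application]
K: Gate 10: W on → Y on. Gate 5: C and W on → N on. N and Y are on, so R activates (Gate 9). Y is on, so A activates (Gate 7). N, R, and A are on, so V activates (Gate 6). Gate 1: V on → G on. Gate 3: A and G on → L on. Gate 2: A and L on → K on. [8 rule applications]
N needs fewer.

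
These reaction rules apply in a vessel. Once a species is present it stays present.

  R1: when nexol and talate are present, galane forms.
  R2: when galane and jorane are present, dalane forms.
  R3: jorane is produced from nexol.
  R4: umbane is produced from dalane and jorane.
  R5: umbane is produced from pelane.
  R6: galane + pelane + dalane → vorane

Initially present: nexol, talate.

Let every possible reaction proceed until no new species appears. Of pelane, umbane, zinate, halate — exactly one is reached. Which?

nexol and talate present → galane forms (R1).
nexol present → jorane forms (R3).
galane and jorane present → dalane forms (R2).
dalane and jorane present → umbane forms (R4).
No rule produces halate, and it is not given. No rule produces pelane, and it is not given. No rule produces zinate, and it is not given.

umbane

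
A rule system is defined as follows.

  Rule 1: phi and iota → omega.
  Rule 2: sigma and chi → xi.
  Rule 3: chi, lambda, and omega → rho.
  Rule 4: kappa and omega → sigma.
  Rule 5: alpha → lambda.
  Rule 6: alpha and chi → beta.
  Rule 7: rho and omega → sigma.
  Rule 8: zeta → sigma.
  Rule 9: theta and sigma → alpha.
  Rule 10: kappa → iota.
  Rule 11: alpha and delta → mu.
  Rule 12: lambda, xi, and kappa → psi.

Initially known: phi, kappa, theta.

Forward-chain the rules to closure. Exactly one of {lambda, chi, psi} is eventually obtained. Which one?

From kappa, Rule 10 gives iota.
phi and iota hold, so omega follows (Rule 1).
From kappa and omega, Rule 4 gives sigma.
theta and sigma hold, so alpha follows (Rule 9).
From alpha, Rule 5 gives lambda.
psi would need lambda, xi, and kappa (Rule 12), but xi is never established. No rule produces chi, and it is not given.

lambda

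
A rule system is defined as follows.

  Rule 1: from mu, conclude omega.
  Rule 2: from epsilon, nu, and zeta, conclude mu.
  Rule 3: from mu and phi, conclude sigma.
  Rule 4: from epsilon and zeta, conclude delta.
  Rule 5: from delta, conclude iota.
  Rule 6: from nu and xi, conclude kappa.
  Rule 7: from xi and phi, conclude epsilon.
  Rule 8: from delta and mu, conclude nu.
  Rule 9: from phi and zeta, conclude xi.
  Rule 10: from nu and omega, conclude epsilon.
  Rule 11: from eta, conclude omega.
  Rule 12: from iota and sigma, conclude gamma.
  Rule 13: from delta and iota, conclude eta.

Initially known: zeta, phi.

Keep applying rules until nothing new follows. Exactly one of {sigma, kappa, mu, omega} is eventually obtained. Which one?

From phi and zeta, Rule 9 gives xi.
xi and phi hold, so epsilon follows (Rule 7).
From epsilon and zeta, Rule 4 gives delta.
delta holds, so iota follows (Rule 5).
From delta and iota, Rule 13 gives eta.
From eta, Rule 11 gives omega.
sigma would need mu and phi (Rule 3), but mu is never established. mu would need epsilon, nu, and zeta (Rule 2), but nu is never established. kappa would need nu and xi (Rule 6), but nu is never established.

omega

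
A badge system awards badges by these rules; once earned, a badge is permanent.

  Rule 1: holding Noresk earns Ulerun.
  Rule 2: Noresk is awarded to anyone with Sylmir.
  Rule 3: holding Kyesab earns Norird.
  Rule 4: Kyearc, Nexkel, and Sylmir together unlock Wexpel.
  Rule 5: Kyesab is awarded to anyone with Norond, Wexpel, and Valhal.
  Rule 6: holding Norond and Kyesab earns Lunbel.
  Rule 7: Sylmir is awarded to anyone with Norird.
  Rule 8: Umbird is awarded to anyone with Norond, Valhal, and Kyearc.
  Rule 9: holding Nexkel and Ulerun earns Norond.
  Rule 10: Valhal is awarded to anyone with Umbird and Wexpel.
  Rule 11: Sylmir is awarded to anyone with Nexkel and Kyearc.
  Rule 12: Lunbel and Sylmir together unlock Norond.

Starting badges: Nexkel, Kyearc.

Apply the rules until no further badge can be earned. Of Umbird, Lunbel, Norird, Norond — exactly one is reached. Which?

Norond

With Nexkel and Kyearc, Sylmir is earned (Rule 11).
With Sylmir, Noresk is earned (Rule 2).
With Noresk, Ulerun is earned (Rule 1).
With Nexkel and Ulerun, Norond is earned (Rule 9).
Lunbel would need Norond and Kyesab (Rule 6), but Kyesab is never earned. Umbird would need Norond, Valhal, and Kyearc (Rule 8), but Valhal is never earned. Norird would need Kyesab (Rule 3), but Kyesab is never earned.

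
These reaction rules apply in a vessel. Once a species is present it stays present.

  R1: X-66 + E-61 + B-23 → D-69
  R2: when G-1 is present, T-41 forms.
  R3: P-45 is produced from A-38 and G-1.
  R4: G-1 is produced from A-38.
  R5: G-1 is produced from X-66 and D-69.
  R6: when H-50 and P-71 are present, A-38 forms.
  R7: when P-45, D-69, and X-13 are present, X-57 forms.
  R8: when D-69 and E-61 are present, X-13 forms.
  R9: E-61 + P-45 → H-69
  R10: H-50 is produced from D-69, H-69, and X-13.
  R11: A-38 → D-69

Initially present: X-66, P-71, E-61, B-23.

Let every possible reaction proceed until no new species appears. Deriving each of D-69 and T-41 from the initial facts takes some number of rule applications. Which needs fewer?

D-69: X-66, E-61, and B-23 present → D-69 forms (R1). [1 rule application]
T-41: X-66, E-61, and B-23 present → D-69 forms (R1). X-66 and D-69 present → G-1 forms (R5). G-1 present → T-41 forms (R2). [3 rule applications]
D-69 needs fewer.

D-69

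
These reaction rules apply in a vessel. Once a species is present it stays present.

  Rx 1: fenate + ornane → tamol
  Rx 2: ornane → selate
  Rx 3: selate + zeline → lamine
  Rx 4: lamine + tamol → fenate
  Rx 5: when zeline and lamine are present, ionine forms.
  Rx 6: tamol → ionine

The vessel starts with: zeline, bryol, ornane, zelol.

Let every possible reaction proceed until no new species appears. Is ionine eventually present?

ornane present → selate forms (Rx 2).
selate and zeline present → lamine forms (Rx 3).
zeline and lamine present → ionine forms (Rx 5).

Yes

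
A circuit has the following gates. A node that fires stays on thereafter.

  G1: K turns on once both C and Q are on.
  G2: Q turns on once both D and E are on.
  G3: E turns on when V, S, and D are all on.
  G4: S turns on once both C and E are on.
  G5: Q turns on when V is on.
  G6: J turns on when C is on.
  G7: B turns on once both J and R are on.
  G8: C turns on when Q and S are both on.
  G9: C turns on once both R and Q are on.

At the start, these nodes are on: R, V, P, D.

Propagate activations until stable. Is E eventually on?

No

E would need V, S, and D (G3), but S never turns on.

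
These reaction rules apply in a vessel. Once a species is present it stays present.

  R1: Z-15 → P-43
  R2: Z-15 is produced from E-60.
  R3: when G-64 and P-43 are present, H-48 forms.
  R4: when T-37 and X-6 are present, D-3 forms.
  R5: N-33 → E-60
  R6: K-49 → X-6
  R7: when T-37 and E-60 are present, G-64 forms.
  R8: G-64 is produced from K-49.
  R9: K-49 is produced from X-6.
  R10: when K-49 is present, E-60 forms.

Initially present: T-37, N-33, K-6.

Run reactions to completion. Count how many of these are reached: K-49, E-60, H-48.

N-33 present → E-60 forms (R5).
T-37 and E-60 present → G-64 forms (R7).
E-60 present → Z-15 forms (R2).
Z-15 present → P-43 forms (R1).
G-64 and P-43 present → H-48 forms (R3).
K-49 would need X-6 (R9), but X-6 never forms.
E-60: reached.
H-48: reached.
Reached: E-60 and H-48 — 2 of the 3.

2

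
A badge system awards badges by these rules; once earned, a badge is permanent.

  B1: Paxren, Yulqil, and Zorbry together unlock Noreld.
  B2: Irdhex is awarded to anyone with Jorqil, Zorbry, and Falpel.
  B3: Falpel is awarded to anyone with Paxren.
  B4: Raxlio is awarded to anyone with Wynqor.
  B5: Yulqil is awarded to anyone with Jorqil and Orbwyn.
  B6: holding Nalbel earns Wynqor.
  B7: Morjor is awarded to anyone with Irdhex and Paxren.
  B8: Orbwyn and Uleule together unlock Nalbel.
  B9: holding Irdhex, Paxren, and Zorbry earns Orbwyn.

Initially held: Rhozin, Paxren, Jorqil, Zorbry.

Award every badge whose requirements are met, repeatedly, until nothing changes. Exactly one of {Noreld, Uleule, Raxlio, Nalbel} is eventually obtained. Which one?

With Paxren, Falpel is earned (B3).
With Jorqil, Zorbry, and Falpel, Irdhex is earned (B2).
With Irdhex, Paxren, and Zorbry, Orbwyn is earned (B9).
With Jorqil and Orbwyn, Yulqil is earned (B5).
With Paxren, Yulqil, and Zorbry, Noreld is earned (B1).
No rule produces Uleule, and it is not given. Raxlio would need Wynqor (B4), but Wynqor is never earned. Nalbel would need Orbwyn and Uleule (B8), but Uleule is never earned.

Noreld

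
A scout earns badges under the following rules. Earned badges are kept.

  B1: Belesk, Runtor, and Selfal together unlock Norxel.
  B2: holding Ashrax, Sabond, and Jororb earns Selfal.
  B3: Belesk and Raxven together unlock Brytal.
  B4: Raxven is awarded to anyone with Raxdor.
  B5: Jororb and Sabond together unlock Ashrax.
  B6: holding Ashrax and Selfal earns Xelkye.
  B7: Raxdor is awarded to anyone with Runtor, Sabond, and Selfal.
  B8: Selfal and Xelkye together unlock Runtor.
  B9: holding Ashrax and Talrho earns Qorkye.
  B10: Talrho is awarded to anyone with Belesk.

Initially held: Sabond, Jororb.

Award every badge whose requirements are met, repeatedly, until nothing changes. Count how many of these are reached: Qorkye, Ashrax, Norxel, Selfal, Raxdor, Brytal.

With Jororb and Sabond, Ashrax is earned (B5).
With Ashrax, Sabond, and Jororb, Selfal is earned (B2).
With Ashrax and Selfal, Xelkye is earned (B6).
With Selfal and Xelkye, Runtor is earned (B8).
With Runtor, Sabond, and Selfal, Raxdor is earned (B7).
Qorkye would need Ashrax and Talrho (B9), but Talrho is never earned.
Ashrax: reached.
Norxel would need Belesk, Runtor, and Selfal (B1), but Belesk is never earned.
Selfal: reached.
Raxdor: reached.
Brytal would need Belesk and Raxven (B3), but Belesk is never earned.
Reached: Ashrax, Selfal, and Raxdor — 3 of the 6.

3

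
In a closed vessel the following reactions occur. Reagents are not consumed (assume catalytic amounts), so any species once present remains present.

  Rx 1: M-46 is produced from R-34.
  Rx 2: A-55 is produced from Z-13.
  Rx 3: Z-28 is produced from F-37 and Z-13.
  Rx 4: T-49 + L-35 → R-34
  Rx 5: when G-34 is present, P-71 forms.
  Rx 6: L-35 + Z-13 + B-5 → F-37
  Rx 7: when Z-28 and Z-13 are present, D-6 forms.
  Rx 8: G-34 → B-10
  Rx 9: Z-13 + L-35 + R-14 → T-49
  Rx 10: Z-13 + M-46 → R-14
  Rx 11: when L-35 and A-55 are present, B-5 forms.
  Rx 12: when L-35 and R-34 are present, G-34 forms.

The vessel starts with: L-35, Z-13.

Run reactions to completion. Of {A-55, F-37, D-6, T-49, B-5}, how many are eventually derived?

4

Z-13 present → A-55 forms (Rx 2).
L-35 and A-55 present → B-5 forms (Rx 11).
L-35, Z-13, and B-5 present → F-37 forms (Rx 6).
F-37 and Z-13 present → Z-28 forms (Rx 3).
Z-28 and Z-13 present → D-6 forms (Rx 7).
A-55: reached.
F-37: reached.
D-6: reached.
T-49 would need Z-13, L-35, and R-14 (Rx 9), but R-14 never forms.
B-5: reached.
Reached: A-55, F-37, D-6, and B-5 — 4 of the 5.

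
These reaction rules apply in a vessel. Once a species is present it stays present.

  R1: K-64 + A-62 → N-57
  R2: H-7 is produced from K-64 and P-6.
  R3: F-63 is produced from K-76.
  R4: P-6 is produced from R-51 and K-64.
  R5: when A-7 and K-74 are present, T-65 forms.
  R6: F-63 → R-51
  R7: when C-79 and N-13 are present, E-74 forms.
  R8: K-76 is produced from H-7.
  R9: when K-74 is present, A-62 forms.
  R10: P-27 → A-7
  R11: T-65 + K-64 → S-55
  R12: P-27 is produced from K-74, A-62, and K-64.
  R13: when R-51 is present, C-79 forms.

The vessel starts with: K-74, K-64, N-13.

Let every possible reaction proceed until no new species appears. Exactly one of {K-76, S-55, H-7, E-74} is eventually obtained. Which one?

S-55

K-74 present → A-62 forms (R9).
K-74, A-62, and K-64 present → P-27 forms (R12).
P-27 present → A-7 forms (R10).
A-7 and K-74 present → T-65 forms (R5).
T-65 and K-64 present → S-55 forms (R11).
E-74 would need C-79 and N-13 (R7), but C-79 never forms. H-7 would need K-64 and P-6 (R2), but P-6 never forms. K-76 would need H-7 (R8), but H-7 never forms.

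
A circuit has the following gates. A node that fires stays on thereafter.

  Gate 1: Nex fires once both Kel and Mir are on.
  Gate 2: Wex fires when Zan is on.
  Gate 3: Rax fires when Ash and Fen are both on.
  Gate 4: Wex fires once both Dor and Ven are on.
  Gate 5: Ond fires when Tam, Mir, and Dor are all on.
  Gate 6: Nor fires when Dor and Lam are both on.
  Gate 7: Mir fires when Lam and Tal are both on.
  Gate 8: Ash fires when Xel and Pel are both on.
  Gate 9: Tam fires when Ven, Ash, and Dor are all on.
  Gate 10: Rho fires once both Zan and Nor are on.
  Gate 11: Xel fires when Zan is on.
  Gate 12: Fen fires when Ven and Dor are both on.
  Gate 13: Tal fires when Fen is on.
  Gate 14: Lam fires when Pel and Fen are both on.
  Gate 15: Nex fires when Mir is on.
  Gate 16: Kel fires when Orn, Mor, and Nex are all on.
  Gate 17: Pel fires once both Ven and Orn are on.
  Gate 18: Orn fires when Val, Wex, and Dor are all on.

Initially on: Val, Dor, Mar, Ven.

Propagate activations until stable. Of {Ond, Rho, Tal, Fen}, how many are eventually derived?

2

Gate 12: Ven and Dor on → Fen on.
Fen is on, so Tal fires (Gate 13).
Ond would need Tam, Mir, and Dor (Gate 5), but Tam never turns on.
Rho would need Zan and Nor (Gate 10), but Zan never turns on.
Tal: reached.
Fen: reached.
Reached: Tal and Fen — 2 of the 4.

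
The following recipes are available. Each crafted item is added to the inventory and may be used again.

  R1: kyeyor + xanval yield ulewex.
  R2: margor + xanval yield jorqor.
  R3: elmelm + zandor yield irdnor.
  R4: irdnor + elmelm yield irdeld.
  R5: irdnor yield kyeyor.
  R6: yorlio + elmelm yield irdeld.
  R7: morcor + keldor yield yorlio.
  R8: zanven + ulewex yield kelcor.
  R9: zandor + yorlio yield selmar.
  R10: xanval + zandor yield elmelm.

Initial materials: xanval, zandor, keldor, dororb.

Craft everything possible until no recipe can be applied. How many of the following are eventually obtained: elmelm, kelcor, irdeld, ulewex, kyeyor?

xanval + zandor → elmelm (R10).
Using R3, elmelm and zandor make irdnor.
Using R5, irdnor makes kyeyor.
irdnor + elmelm → irdeld (R4).
kyeyor + xanval → ulewex (R1).
elmelm: reached.
kelcor would need zanven and ulewex (R8), but zanven is never obtained.
irdeld: reached.
ulewex: reached.
kyeyor: reached.
Reached: elmelm, irdeld, ulewex, and kyeyor — 4 of the 5.

4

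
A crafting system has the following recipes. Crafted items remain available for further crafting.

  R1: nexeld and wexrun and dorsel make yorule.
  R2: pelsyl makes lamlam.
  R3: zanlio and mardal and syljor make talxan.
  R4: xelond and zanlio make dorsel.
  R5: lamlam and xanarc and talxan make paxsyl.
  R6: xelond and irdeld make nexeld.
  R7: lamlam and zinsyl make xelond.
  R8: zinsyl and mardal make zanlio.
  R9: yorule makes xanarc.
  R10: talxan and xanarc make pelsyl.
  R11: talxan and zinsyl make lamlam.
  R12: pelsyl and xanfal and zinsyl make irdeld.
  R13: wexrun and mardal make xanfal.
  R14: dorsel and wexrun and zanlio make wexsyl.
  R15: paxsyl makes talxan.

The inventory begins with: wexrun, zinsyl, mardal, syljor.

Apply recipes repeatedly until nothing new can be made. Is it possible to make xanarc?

xanarc would need yorule (R9), but yorule is never obtained.

No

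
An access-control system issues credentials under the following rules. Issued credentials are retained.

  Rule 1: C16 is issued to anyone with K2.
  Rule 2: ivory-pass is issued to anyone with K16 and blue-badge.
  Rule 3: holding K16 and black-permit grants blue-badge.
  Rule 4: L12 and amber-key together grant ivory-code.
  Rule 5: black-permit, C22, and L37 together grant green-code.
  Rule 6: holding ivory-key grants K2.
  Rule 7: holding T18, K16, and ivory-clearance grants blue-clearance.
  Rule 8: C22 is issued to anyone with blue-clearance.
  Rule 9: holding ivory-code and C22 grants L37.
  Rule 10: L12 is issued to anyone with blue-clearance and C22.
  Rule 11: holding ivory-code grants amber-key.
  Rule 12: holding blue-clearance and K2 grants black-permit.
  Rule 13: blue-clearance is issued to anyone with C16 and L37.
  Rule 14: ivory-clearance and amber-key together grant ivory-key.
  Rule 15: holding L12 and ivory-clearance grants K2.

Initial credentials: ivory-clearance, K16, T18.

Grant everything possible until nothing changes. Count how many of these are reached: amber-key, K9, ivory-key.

0

amber-key would need ivory-code (Rule 11), but ivory-code is never granted.
No rule produces K9, and it is not given.
ivory-key would need ivory-clearance and amber-key (Rule 14), but amber-key is never granted.
None of the 3 are reached.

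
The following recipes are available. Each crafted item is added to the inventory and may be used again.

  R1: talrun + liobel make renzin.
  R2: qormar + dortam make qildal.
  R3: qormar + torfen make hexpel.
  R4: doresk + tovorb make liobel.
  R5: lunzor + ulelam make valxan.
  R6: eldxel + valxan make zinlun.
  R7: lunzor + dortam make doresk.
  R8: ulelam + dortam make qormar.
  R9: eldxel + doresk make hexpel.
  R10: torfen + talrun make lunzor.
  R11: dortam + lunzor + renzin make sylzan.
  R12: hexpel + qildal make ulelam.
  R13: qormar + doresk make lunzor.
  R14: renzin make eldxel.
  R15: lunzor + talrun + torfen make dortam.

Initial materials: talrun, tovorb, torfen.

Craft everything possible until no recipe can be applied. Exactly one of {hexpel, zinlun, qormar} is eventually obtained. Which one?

torfen + talrun → lunzor (R10).
Using R15, lunzor, talrun, and torfen make dortam.
lunzor + dortam → doresk (R7).
doresk + tovorb → liobel (R4).
talrun + liobel → renzin (R1).
Using R14, renzin makes eldxel.
eldxel + doresk → hexpel (R9).
zinlun would need eldxel and valxan (R6), but valxan is never obtained. qormar would need ulelam and dortam (R8), but ulelam is never obtained.

hexpel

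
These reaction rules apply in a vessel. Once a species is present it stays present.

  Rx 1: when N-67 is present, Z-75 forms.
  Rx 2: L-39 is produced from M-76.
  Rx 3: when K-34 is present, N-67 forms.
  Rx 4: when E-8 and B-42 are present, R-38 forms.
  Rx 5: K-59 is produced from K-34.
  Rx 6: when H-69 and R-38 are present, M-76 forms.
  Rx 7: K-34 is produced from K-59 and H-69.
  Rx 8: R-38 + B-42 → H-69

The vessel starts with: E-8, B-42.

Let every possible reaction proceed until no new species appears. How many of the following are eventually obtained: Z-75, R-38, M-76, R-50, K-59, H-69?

E-8 and B-42 present → R-38 forms (Rx 4).
R-38 and B-42 present → H-69 forms (Rx 8).
H-69 and R-38 present → M-76 forms (Rx 6).
Z-75 would need N-67 (Rx 1), but N-67 never forms.
R-38: reached.
M-76: reached.
No rule produces R-50, and it is not given.
K-59 would need K-34 (Rx 5), but K-34 never forms.
H-69: reached.
Reached: R-38, M-76, and H-69 — 3 of the 6.

3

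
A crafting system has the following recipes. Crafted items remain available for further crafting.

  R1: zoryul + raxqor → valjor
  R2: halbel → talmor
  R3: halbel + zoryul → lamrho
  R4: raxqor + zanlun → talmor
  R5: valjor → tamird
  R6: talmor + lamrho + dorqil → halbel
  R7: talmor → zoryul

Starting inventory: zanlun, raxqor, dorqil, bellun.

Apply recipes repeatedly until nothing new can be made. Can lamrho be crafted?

No

lamrho would need halbel and zoryul (R3), but halbel is never obtained.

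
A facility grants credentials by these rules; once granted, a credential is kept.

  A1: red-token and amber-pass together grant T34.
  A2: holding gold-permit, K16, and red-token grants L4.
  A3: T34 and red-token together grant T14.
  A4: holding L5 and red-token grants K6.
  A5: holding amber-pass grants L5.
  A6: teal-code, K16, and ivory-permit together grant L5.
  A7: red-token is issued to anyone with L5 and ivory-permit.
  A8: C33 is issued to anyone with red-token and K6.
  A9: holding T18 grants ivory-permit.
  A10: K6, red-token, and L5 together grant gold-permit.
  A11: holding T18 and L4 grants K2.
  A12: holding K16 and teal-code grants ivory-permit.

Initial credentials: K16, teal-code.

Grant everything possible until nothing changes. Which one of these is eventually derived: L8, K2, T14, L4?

Holding K16 and teal-code grants ivory-permit (A12).
Holding teal-code, K16, and ivory-permit grants L5 (A6).
Holding L5 and ivory-permit grants red-token (A7).
Holding L5 and red-token grants K6 (A4).
Holding K6, red-token, and L5 grants gold-permit (A10).
Holding gold-permit, K16, and red-token grants L4 (A2).
K2 would need T18 and L4 (A11), but T18 is never granted. T14 would need T34 and red-token (A3), but T34 is never granted. No rule produces L8, and it is not given.

L4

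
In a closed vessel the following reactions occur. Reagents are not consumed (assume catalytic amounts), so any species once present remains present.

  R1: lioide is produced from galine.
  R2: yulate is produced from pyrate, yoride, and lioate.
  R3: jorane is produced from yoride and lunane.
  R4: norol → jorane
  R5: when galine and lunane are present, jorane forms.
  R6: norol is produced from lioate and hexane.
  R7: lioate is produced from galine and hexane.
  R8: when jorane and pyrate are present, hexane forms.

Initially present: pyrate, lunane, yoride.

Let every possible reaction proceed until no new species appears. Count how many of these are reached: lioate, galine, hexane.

1

yoride and lunane present → jorane forms (R3).
jorane and pyrate present → hexane forms (R8).
lioate would need galine and hexane (R7), but galine never forms.
No rule produces galine, and it is not given.
hexane: reached.
Reached: hexane — 1 of the 3.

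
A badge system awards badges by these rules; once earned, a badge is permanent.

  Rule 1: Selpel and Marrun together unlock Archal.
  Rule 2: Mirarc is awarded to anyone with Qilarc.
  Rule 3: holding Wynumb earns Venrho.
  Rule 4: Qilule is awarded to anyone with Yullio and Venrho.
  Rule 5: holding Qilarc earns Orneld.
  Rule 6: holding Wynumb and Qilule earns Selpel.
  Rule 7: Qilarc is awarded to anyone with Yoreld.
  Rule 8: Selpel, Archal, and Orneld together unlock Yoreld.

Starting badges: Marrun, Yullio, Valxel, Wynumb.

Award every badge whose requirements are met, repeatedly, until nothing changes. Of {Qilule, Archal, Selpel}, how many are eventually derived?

3

With Wynumb, Venrho is earned (Rule 3).
With Yullio and Venrho, Qilule is earned (Rule 4).
With Wynumb and Qilule, Selpel is earned (Rule 6).
With Selpel and Marrun, Archal is earned (Rule 1).
Qilule: reached.
Archal: reached.
Selpel: reached.
All 3 are reached.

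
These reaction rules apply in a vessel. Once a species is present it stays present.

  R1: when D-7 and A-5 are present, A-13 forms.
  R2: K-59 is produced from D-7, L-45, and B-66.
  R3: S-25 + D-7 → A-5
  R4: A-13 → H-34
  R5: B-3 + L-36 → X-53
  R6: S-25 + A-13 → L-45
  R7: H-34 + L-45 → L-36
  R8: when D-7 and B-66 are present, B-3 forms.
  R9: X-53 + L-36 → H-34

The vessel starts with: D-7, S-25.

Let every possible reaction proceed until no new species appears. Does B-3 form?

No

B-3 would need D-7 and B-66 (R8), but B-66 never forms.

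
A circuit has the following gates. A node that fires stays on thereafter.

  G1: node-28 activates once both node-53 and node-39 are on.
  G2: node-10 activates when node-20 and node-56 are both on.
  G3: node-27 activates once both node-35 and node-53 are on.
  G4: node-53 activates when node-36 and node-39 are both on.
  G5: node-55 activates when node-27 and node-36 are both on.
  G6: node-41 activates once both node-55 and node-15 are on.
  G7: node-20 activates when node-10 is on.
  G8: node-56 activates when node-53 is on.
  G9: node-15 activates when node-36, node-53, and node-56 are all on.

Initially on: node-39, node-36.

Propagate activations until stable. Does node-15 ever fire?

G4: node-36 and node-39 on → node-53 on.
G8: node-53 on → node-56 on.
G9: node-36, node-53, and node-56 on → node-15 on.

Yes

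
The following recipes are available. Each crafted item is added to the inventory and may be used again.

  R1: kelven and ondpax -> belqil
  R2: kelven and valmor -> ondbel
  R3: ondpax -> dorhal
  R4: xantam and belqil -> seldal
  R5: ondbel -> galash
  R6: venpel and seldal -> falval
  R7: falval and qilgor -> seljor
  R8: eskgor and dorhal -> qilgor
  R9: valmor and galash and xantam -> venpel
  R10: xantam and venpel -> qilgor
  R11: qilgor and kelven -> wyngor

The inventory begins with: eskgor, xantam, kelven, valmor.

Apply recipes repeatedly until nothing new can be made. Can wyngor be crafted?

Yes

kelven and valmor -> ondbel (R2).
ondbel -> galash (R5).
valmor and galash and xantam -> venpel (R9).
xantam and venpel -> qilgor (R10).
qilgor and kelven -> wyngor (R11).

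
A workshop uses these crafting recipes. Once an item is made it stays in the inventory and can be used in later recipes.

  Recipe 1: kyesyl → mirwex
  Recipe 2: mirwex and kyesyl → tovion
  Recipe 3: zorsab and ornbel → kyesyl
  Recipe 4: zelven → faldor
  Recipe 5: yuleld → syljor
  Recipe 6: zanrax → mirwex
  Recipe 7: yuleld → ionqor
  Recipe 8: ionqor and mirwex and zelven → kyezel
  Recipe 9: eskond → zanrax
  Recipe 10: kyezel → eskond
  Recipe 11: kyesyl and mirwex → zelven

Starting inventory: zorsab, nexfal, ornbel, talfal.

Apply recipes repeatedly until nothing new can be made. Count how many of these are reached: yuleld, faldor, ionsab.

zorsab and ornbel → kyesyl (Recipe 3).
Using Recipe 1, kyesyl makes mirwex.
kyesyl and mirwex → zelven (Recipe 11).
Using Recipe 4, zelven makes faldor.
No rule produces yuleld, and it is not given.
faldor: reached.
No rule produces ionsab, and it is not given.
Reached: faldor — 1 of the 3.

1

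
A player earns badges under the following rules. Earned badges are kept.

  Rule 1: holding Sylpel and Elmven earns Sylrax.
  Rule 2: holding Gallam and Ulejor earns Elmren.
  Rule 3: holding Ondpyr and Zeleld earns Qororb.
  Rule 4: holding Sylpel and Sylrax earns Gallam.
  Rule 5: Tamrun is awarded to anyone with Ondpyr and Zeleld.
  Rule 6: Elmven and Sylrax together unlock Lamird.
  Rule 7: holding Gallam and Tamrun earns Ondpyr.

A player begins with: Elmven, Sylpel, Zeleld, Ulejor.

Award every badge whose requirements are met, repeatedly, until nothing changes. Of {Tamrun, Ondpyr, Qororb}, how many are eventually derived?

0

Tamrun would need Ondpyr and Zeleld (Rule 5), but Ondpyr is never earned.
Ondpyr would need Gallam and Tamrun (Rule 7), but Tamrun is never earned.
Qororb would need Ondpyr and Zeleld (Rule 3), but Ondpyr is never earned.
None of the 3 are reached.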